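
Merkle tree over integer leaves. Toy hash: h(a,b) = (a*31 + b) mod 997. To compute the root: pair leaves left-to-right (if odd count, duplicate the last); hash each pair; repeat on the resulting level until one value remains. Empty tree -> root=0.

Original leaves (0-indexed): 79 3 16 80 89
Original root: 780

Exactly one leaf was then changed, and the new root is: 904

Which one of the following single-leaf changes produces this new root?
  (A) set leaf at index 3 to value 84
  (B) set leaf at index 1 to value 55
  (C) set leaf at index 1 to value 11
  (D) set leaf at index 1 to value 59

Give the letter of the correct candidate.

Answer: A

Derivation:
Original leaves: [79, 3, 16, 80, 89]
Target new root: 904
Try each candidate change and compute the resulting root:
Candidate A: set leaf[3] = 84 -> leaves = [79, 3, 16, 84, 89]
  L0: [79, 3, 16, 84, 89]
  L1: h(79,3)=(79*31+3)%997=458 h(16,84)=(16*31+84)%997=580 h(89,89)=(89*31+89)%997=854 -> [458, 580, 854]
  L2: h(458,580)=(458*31+580)%997=820 h(854,854)=(854*31+854)%997=409 -> [820, 409]
  L3: h(820,409)=(820*31+409)%997=904 -> [904]
  root = 904 == target 904  ** MATCH **
Candidate B: set leaf[1] = 55 -> leaves = [79, 55, 16, 80, 89]
  L0: [79, 55, 16, 80, 89]
  L1: h(79,55)=(79*31+55)%997=510 h(16,80)=(16*31+80)%997=576 h(89,89)=(89*31+89)%997=854 -> [510, 576, 854]
  L2: h(510,576)=(510*31+576)%997=434 h(854,854)=(854*31+854)%997=409 -> [434, 409]
  L3: h(434,409)=(434*31+409)%997=902 -> [902]
  root = 902 != target 904
Candidate C: set leaf[1] = 11 -> leaves = [79, 11, 16, 80, 89]
  L0: [79, 11, 16, 80, 89]
  L1: h(79,11)=(79*31+11)%997=466 h(16,80)=(16*31+80)%997=576 h(89,89)=(89*31+89)%997=854 -> [466, 576, 854]
  L2: h(466,576)=(466*31+576)%997=67 h(854,854)=(854*31+854)%997=409 -> [67, 409]
  L3: h(67,409)=(67*31+409)%997=492 -> [492]
  root = 492 != target 904
Candidate D: set leaf[1] = 59 -> leaves = [79, 59, 16, 80, 89]
  L0: [79, 59, 16, 80, 89]
  L1: h(79,59)=(79*31+59)%997=514 h(16,80)=(16*31+80)%997=576 h(89,89)=(89*31+89)%997=854 -> [514, 576, 854]
  L2: h(514,576)=(514*31+576)%997=558 h(854,854)=(854*31+854)%997=409 -> [558, 409]
  L3: h(558,409)=(558*31+409)%997=758 -> [758]
  root = 758 != target 904
Candidate A produces the target root.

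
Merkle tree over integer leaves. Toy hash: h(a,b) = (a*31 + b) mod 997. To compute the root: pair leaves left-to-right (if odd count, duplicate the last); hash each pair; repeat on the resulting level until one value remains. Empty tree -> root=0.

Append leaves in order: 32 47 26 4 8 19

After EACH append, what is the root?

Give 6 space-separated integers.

Answer: 32 42 140 118 883 238

Derivation:
After append 32 (leaves=[32]):
  L0: [32]
  root=32
After append 47 (leaves=[32, 47]):
  L0: [32, 47]
  L1: h(32,47)=(32*31+47)%997=42 -> [42]
  root=42
After append 26 (leaves=[32, 47, 26]):
  L0: [32, 47, 26]
  L1: h(32,47)=(32*31+47)%997=42 h(26,26)=(26*31+26)%997=832 -> [42, 832]
  L2: h(42,832)=(42*31+832)%997=140 -> [140]
  root=140
After append 4 (leaves=[32, 47, 26, 4]):
  L0: [32, 47, 26, 4]
  L1: h(32,47)=(32*31+47)%997=42 h(26,4)=(26*31+4)%997=810 -> [42, 810]
  L2: h(42,810)=(42*31+810)%997=118 -> [118]
  root=118
After append 8 (leaves=[32, 47, 26, 4, 8]):
  L0: [32, 47, 26, 4, 8]
  L1: h(32,47)=(32*31+47)%997=42 h(26,4)=(26*31+4)%997=810 h(8,8)=(8*31+8)%997=256 -> [42, 810, 256]
  L2: h(42,810)=(42*31+810)%997=118 h(256,256)=(256*31+256)%997=216 -> [118, 216]
  L3: h(118,216)=(118*31+216)%997=883 -> [883]
  root=883
After append 19 (leaves=[32, 47, 26, 4, 8, 19]):
  L0: [32, 47, 26, 4, 8, 19]
  L1: h(32,47)=(32*31+47)%997=42 h(26,4)=(26*31+4)%997=810 h(8,19)=(8*31+19)%997=267 -> [42, 810, 267]
  L2: h(42,810)=(42*31+810)%997=118 h(267,267)=(267*31+267)%997=568 -> [118, 568]
  L3: h(118,568)=(118*31+568)%997=238 -> [238]
  root=238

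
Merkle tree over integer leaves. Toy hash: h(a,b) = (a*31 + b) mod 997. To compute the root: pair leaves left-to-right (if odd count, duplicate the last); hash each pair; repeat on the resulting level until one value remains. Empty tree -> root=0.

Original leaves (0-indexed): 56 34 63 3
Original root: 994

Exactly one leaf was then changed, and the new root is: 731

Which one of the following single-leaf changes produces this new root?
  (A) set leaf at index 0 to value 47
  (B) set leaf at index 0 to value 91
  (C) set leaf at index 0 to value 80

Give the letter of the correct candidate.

Original leaves: [56, 34, 63, 3]
Target new root: 731
Try each candidate change and compute the resulting root:
Candidate A: set leaf[0] = 47 -> leaves = [47, 34, 63, 3]
  L0: [47, 34, 63, 3]
  L1: h(47,34)=(47*31+34)%997=494 h(63,3)=(63*31+3)%997=959 -> [494, 959]
  L2: h(494,959)=(494*31+959)%997=321 -> [321]
  root = 321 != target 731
Candidate B: set leaf[0] = 91 -> leaves = [91, 34, 63, 3]
  L0: [91, 34, 63, 3]
  L1: h(91,34)=(91*31+34)%997=861 h(63,3)=(63*31+3)%997=959 -> [861, 959]
  L2: h(861,959)=(861*31+959)%997=731 -> [731]
  root = 731 == target 731  ** MATCH **
Candidate C: set leaf[0] = 80 -> leaves = [80, 34, 63, 3]
  L0: [80, 34, 63, 3]
  L1: h(80,34)=(80*31+34)%997=520 h(63,3)=(63*31+3)%997=959 -> [520, 959]
  L2: h(520,959)=(520*31+959)%997=130 -> [130]
  root = 130 != target 731
Candidate B produces the target root.

Answer: B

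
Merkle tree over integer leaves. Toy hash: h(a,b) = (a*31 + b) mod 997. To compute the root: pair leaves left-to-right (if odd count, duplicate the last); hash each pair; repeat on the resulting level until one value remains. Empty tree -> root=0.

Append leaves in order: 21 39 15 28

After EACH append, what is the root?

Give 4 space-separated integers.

Answer: 21 690 933 946

Derivation:
After append 21 (leaves=[21]):
  L0: [21]
  root=21
After append 39 (leaves=[21, 39]):
  L0: [21, 39]
  L1: h(21,39)=(21*31+39)%997=690 -> [690]
  root=690
After append 15 (leaves=[21, 39, 15]):
  L0: [21, 39, 15]
  L1: h(21,39)=(21*31+39)%997=690 h(15,15)=(15*31+15)%997=480 -> [690, 480]
  L2: h(690,480)=(690*31+480)%997=933 -> [933]
  root=933
After append 28 (leaves=[21, 39, 15, 28]):
  L0: [21, 39, 15, 28]
  L1: h(21,39)=(21*31+39)%997=690 h(15,28)=(15*31+28)%997=493 -> [690, 493]
  L2: h(690,493)=(690*31+493)%997=946 -> [946]
  root=946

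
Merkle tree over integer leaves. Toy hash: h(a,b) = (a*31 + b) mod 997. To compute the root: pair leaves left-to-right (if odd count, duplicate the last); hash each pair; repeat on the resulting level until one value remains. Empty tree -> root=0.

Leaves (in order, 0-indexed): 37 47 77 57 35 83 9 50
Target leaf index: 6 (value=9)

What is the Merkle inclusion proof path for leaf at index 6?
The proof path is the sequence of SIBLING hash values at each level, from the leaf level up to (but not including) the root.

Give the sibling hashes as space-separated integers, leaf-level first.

L0 (leaves): [37, 47, 77, 57, 35, 83, 9, 50], target index=6
L1: h(37,47)=(37*31+47)%997=197 [pair 0] h(77,57)=(77*31+57)%997=450 [pair 1] h(35,83)=(35*31+83)%997=171 [pair 2] h(9,50)=(9*31+50)%997=329 [pair 3] -> [197, 450, 171, 329]
  Sibling for proof at L0: 50
L2: h(197,450)=(197*31+450)%997=575 [pair 0] h(171,329)=(171*31+329)%997=645 [pair 1] -> [575, 645]
  Sibling for proof at L1: 171
L3: h(575,645)=(575*31+645)%997=524 [pair 0] -> [524]
  Sibling for proof at L2: 575
Root: 524
Proof path (sibling hashes from leaf to root): [50, 171, 575]

Answer: 50 171 575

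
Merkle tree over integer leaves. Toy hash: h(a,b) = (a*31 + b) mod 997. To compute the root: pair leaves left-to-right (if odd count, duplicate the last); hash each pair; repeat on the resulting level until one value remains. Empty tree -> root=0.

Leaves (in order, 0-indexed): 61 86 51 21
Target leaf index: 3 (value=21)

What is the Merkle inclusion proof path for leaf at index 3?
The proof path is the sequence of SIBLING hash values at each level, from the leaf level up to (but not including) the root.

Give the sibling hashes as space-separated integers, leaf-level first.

L0 (leaves): [61, 86, 51, 21], target index=3
L1: h(61,86)=(61*31+86)%997=980 [pair 0] h(51,21)=(51*31+21)%997=605 [pair 1] -> [980, 605]
  Sibling for proof at L0: 51
L2: h(980,605)=(980*31+605)%997=78 [pair 0] -> [78]
  Sibling for proof at L1: 980
Root: 78
Proof path (sibling hashes from leaf to root): [51, 980]

Answer: 51 980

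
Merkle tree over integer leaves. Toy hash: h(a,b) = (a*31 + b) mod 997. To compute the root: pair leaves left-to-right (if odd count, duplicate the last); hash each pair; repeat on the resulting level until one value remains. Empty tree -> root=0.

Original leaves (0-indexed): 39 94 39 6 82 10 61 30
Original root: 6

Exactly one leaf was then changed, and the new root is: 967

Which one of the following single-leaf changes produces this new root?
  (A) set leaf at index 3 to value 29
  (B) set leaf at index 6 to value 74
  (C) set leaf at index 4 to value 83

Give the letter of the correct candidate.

Answer: C

Derivation:
Original leaves: [39, 94, 39, 6, 82, 10, 61, 30]
Target new root: 967
Try each candidate change and compute the resulting root:
Candidate A: set leaf[3] = 29 -> leaves = [39, 94, 39, 29, 82, 10, 61, 30]
  L0: [39, 94, 39, 29, 82, 10, 61, 30]
  L1: h(39,94)=(39*31+94)%997=306 h(39,29)=(39*31+29)%997=241 h(82,10)=(82*31+10)%997=558 h(61,30)=(61*31+30)%997=924 -> [306, 241, 558, 924]
  L2: h(306,241)=(306*31+241)%997=754 h(558,924)=(558*31+924)%997=276 -> [754, 276]
  L3: h(754,276)=(754*31+276)%997=719 -> [719]
  root = 719 != target 967
Candidate B: set leaf[6] = 74 -> leaves = [39, 94, 39, 6, 82, 10, 74, 30]
  L0: [39, 94, 39, 6, 82, 10, 74, 30]
  L1: h(39,94)=(39*31+94)%997=306 h(39,6)=(39*31+6)%997=218 h(82,10)=(82*31+10)%997=558 h(74,30)=(74*31+30)%997=330 -> [306, 218, 558, 330]
  L2: h(306,218)=(306*31+218)%997=731 h(558,330)=(558*31+330)%997=679 -> [731, 679]
  L3: h(731,679)=(731*31+679)%997=409 -> [409]
  root = 409 != target 967
Candidate C: set leaf[4] = 83 -> leaves = [39, 94, 39, 6, 83, 10, 61, 30]
  L0: [39, 94, 39, 6, 83, 10, 61, 30]
  L1: h(39,94)=(39*31+94)%997=306 h(39,6)=(39*31+6)%997=218 h(83,10)=(83*31+10)%997=589 h(61,30)=(61*31+30)%997=924 -> [306, 218, 589, 924]
  L2: h(306,218)=(306*31+218)%997=731 h(589,924)=(589*31+924)%997=240 -> [731, 240]
  L3: h(731,240)=(731*31+240)%997=967 -> [967]
  root = 967 == target 967  ** MATCH **
Candidate C produces the target root.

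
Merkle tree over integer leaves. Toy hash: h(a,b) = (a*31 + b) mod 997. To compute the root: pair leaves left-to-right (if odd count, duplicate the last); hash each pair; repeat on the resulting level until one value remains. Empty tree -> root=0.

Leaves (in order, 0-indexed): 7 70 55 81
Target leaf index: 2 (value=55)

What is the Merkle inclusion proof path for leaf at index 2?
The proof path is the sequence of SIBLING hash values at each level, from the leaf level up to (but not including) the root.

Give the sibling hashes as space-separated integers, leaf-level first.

L0 (leaves): [7, 70, 55, 81], target index=2
L1: h(7,70)=(7*31+70)%997=287 [pair 0] h(55,81)=(55*31+81)%997=789 [pair 1] -> [287, 789]
  Sibling for proof at L0: 81
L2: h(287,789)=(287*31+789)%997=713 [pair 0] -> [713]
  Sibling for proof at L1: 287
Root: 713
Proof path (sibling hashes from leaf to root): [81, 287]

Answer: 81 287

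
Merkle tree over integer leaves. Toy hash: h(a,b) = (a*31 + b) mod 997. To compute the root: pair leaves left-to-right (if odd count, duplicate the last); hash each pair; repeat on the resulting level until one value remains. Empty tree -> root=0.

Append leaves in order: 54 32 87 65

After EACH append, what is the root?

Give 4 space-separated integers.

Answer: 54 709 835 813

Derivation:
After append 54 (leaves=[54]):
  L0: [54]
  root=54
After append 32 (leaves=[54, 32]):
  L0: [54, 32]
  L1: h(54,32)=(54*31+32)%997=709 -> [709]
  root=709
After append 87 (leaves=[54, 32, 87]):
  L0: [54, 32, 87]
  L1: h(54,32)=(54*31+32)%997=709 h(87,87)=(87*31+87)%997=790 -> [709, 790]
  L2: h(709,790)=(709*31+790)%997=835 -> [835]
  root=835
After append 65 (leaves=[54, 32, 87, 65]):
  L0: [54, 32, 87, 65]
  L1: h(54,32)=(54*31+32)%997=709 h(87,65)=(87*31+65)%997=768 -> [709, 768]
  L2: h(709,768)=(709*31+768)%997=813 -> [813]
  root=813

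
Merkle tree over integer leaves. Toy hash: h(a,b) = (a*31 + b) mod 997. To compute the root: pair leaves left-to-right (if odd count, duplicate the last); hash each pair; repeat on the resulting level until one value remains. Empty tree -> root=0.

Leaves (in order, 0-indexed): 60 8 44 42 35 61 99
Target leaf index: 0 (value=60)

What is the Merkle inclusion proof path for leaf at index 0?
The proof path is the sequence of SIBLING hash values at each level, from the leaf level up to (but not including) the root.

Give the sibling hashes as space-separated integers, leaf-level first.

Answer: 8 409 808

Derivation:
L0 (leaves): [60, 8, 44, 42, 35, 61, 99], target index=0
L1: h(60,8)=(60*31+8)%997=871 [pair 0] h(44,42)=(44*31+42)%997=409 [pair 1] h(35,61)=(35*31+61)%997=149 [pair 2] h(99,99)=(99*31+99)%997=177 [pair 3] -> [871, 409, 149, 177]
  Sibling for proof at L0: 8
L2: h(871,409)=(871*31+409)%997=491 [pair 0] h(149,177)=(149*31+177)%997=808 [pair 1] -> [491, 808]
  Sibling for proof at L1: 409
L3: h(491,808)=(491*31+808)%997=77 [pair 0] -> [77]
  Sibling for proof at L2: 808
Root: 77
Proof path (sibling hashes from leaf to root): [8, 409, 808]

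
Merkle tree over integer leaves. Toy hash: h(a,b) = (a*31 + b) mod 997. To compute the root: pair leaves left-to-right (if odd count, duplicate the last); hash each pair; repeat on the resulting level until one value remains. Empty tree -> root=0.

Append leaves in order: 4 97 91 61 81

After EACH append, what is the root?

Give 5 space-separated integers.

After append 4 (leaves=[4]):
  L0: [4]
  root=4
After append 97 (leaves=[4, 97]):
  L0: [4, 97]
  L1: h(4,97)=(4*31+97)%997=221 -> [221]
  root=221
After append 91 (leaves=[4, 97, 91]):
  L0: [4, 97, 91]
  L1: h(4,97)=(4*31+97)%997=221 h(91,91)=(91*31+91)%997=918 -> [221, 918]
  L2: h(221,918)=(221*31+918)%997=790 -> [790]
  root=790
After append 61 (leaves=[4, 97, 91, 61]):
  L0: [4, 97, 91, 61]
  L1: h(4,97)=(4*31+97)%997=221 h(91,61)=(91*31+61)%997=888 -> [221, 888]
  L2: h(221,888)=(221*31+888)%997=760 -> [760]
  root=760
After append 81 (leaves=[4, 97, 91, 61, 81]):
  L0: [4, 97, 91, 61, 81]
  L1: h(4,97)=(4*31+97)%997=221 h(91,61)=(91*31+61)%997=888 h(81,81)=(81*31+81)%997=598 -> [221, 888, 598]
  L2: h(221,888)=(221*31+888)%997=760 h(598,598)=(598*31+598)%997=193 -> [760, 193]
  L3: h(760,193)=(760*31+193)%997=822 -> [822]
  root=822

Answer: 4 221 790 760 822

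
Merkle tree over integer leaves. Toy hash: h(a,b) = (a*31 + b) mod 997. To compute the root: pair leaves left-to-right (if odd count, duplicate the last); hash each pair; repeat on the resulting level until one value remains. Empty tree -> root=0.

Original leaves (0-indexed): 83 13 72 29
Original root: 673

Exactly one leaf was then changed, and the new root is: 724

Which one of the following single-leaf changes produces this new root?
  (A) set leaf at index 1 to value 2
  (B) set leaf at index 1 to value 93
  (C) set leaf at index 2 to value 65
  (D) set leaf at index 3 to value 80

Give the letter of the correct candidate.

Answer: D

Derivation:
Original leaves: [83, 13, 72, 29]
Target new root: 724
Try each candidate change and compute the resulting root:
Candidate A: set leaf[1] = 2 -> leaves = [83, 2, 72, 29]
  L0: [83, 2, 72, 29]
  L1: h(83,2)=(83*31+2)%997=581 h(72,29)=(72*31+29)%997=267 -> [581, 267]
  L2: h(581,267)=(581*31+267)%997=332 -> [332]
  root = 332 != target 724
Candidate B: set leaf[1] = 93 -> leaves = [83, 93, 72, 29]
  L0: [83, 93, 72, 29]
  L1: h(83,93)=(83*31+93)%997=672 h(72,29)=(72*31+29)%997=267 -> [672, 267]
  L2: h(672,267)=(672*31+267)%997=162 -> [162]
  root = 162 != target 724
Candidate C: set leaf[2] = 65 -> leaves = [83, 13, 65, 29]
  L0: [83, 13, 65, 29]
  L1: h(83,13)=(83*31+13)%997=592 h(65,29)=(65*31+29)%997=50 -> [592, 50]
  L2: h(592,50)=(592*31+50)%997=456 -> [456]
  root = 456 != target 724
Candidate D: set leaf[3] = 80 -> leaves = [83, 13, 72, 80]
  L0: [83, 13, 72, 80]
  L1: h(83,13)=(83*31+13)%997=592 h(72,80)=(72*31+80)%997=318 -> [592, 318]
  L2: h(592,318)=(592*31+318)%997=724 -> [724]
  root = 724 == target 724  ** MATCH **
Candidate D produces the target root.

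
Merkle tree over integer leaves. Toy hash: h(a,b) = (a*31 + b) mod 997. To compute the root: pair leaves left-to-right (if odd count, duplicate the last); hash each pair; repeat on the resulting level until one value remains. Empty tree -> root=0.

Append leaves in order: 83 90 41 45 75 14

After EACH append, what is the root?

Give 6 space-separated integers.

After append 83 (leaves=[83]):
  L0: [83]
  root=83
After append 90 (leaves=[83, 90]):
  L0: [83, 90]
  L1: h(83,90)=(83*31+90)%997=669 -> [669]
  root=669
After append 41 (leaves=[83, 90, 41]):
  L0: [83, 90, 41]
  L1: h(83,90)=(83*31+90)%997=669 h(41,41)=(41*31+41)%997=315 -> [669, 315]
  L2: h(669,315)=(669*31+315)%997=117 -> [117]
  root=117
After append 45 (leaves=[83, 90, 41, 45]):
  L0: [83, 90, 41, 45]
  L1: h(83,90)=(83*31+90)%997=669 h(41,45)=(41*31+45)%997=319 -> [669, 319]
  L2: h(669,319)=(669*31+319)%997=121 -> [121]
  root=121
After append 75 (leaves=[83, 90, 41, 45, 75]):
  L0: [83, 90, 41, 45, 75]
  L1: h(83,90)=(83*31+90)%997=669 h(41,45)=(41*31+45)%997=319 h(75,75)=(75*31+75)%997=406 -> [669, 319, 406]
  L2: h(669,319)=(669*31+319)%997=121 h(406,406)=(406*31+406)%997=31 -> [121, 31]
  L3: h(121,31)=(121*31+31)%997=791 -> [791]
  root=791
After append 14 (leaves=[83, 90, 41, 45, 75, 14]):
  L0: [83, 90, 41, 45, 75, 14]
  L1: h(83,90)=(83*31+90)%997=669 h(41,45)=(41*31+45)%997=319 h(75,14)=(75*31+14)%997=345 -> [669, 319, 345]
  L2: h(669,319)=(669*31+319)%997=121 h(345,345)=(345*31+345)%997=73 -> [121, 73]
  L3: h(121,73)=(121*31+73)%997=833 -> [833]
  root=833

Answer: 83 669 117 121 791 833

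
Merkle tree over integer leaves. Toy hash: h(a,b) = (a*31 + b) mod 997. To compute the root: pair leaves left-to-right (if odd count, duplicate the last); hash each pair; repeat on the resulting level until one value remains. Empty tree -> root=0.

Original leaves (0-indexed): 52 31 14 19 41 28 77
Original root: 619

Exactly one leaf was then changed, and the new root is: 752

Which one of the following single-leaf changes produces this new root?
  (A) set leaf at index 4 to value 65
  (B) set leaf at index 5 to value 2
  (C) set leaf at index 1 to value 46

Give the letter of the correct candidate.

Answer: A

Derivation:
Original leaves: [52, 31, 14, 19, 41, 28, 77]
Target new root: 752
Try each candidate change and compute the resulting root:
Candidate A: set leaf[4] = 65 -> leaves = [52, 31, 14, 19, 65, 28, 77]
  L0: [52, 31, 14, 19, 65, 28, 77]
  L1: h(52,31)=(52*31+31)%997=646 h(14,19)=(14*31+19)%997=453 h(65,28)=(65*31+28)%997=49 h(77,77)=(77*31+77)%997=470 -> [646, 453, 49, 470]
  L2: h(646,453)=(646*31+453)%997=539 h(49,470)=(49*31+470)%997=992 -> [539, 992]
  L3: h(539,992)=(539*31+992)%997=752 -> [752]
  root = 752 == target 752  ** MATCH **
Candidate B: set leaf[5] = 2 -> leaves = [52, 31, 14, 19, 41, 2, 77]
  L0: [52, 31, 14, 19, 41, 2, 77]
  L1: h(52,31)=(52*31+31)%997=646 h(14,19)=(14*31+19)%997=453 h(41,2)=(41*31+2)%997=276 h(77,77)=(77*31+77)%997=470 -> [646, 453, 276, 470]
  L2: h(646,453)=(646*31+453)%997=539 h(276,470)=(276*31+470)%997=53 -> [539, 53]
  L3: h(539,53)=(539*31+53)%997=810 -> [810]
  root = 810 != target 752
Candidate C: set leaf[1] = 46 -> leaves = [52, 46, 14, 19, 41, 28, 77]
  L0: [52, 46, 14, 19, 41, 28, 77]
  L1: h(52,46)=(52*31+46)%997=661 h(14,19)=(14*31+19)%997=453 h(41,28)=(41*31+28)%997=302 h(77,77)=(77*31+77)%997=470 -> [661, 453, 302, 470]
  L2: h(661,453)=(661*31+453)%997=7 h(302,470)=(302*31+470)%997=859 -> [7, 859]
  L3: h(7,859)=(7*31+859)%997=79 -> [79]
  root = 79 != target 752
Candidate A produces the target root.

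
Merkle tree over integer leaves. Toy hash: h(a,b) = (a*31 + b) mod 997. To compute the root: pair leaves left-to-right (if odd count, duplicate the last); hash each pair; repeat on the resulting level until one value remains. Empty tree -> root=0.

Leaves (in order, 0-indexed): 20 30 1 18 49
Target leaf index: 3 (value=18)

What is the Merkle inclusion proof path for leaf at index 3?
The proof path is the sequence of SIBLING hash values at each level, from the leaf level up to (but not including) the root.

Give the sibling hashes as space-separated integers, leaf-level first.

Answer: 1 650 326

Derivation:
L0 (leaves): [20, 30, 1, 18, 49], target index=3
L1: h(20,30)=(20*31+30)%997=650 [pair 0] h(1,18)=(1*31+18)%997=49 [pair 1] h(49,49)=(49*31+49)%997=571 [pair 2] -> [650, 49, 571]
  Sibling for proof at L0: 1
L2: h(650,49)=(650*31+49)%997=259 [pair 0] h(571,571)=(571*31+571)%997=326 [pair 1] -> [259, 326]
  Sibling for proof at L1: 650
L3: h(259,326)=(259*31+326)%997=379 [pair 0] -> [379]
  Sibling for proof at L2: 326
Root: 379
Proof path (sibling hashes from leaf to root): [1, 650, 326]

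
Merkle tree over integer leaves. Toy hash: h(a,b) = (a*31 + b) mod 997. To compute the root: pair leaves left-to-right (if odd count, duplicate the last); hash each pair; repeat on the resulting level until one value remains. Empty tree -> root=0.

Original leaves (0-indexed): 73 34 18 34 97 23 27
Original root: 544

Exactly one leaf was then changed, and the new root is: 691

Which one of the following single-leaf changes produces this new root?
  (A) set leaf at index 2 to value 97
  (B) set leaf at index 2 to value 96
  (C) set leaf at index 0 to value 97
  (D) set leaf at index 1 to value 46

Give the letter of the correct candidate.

Answer: A

Derivation:
Original leaves: [73, 34, 18, 34, 97, 23, 27]
Target new root: 691
Try each candidate change and compute the resulting root:
Candidate A: set leaf[2] = 97 -> leaves = [73, 34, 97, 34, 97, 23, 27]
  L0: [73, 34, 97, 34, 97, 23, 27]
  L1: h(73,34)=(73*31+34)%997=303 h(97,34)=(97*31+34)%997=50 h(97,23)=(97*31+23)%997=39 h(27,27)=(27*31+27)%997=864 -> [303, 50, 39, 864]
  L2: h(303,50)=(303*31+50)%997=470 h(39,864)=(39*31+864)%997=79 -> [470, 79]
  L3: h(470,79)=(470*31+79)%997=691 -> [691]
  root = 691 == target 691  ** MATCH **
Candidate B: set leaf[2] = 96 -> leaves = [73, 34, 96, 34, 97, 23, 27]
  L0: [73, 34, 96, 34, 97, 23, 27]
  L1: h(73,34)=(73*31+34)%997=303 h(96,34)=(96*31+34)%997=19 h(97,23)=(97*31+23)%997=39 h(27,27)=(27*31+27)%997=864 -> [303, 19, 39, 864]
  L2: h(303,19)=(303*31+19)%997=439 h(39,864)=(39*31+864)%997=79 -> [439, 79]
  L3: h(439,79)=(439*31+79)%997=727 -> [727]
  root = 727 != target 691
Candidate C: set leaf[0] = 97 -> leaves = [97, 34, 18, 34, 97, 23, 27]
  L0: [97, 34, 18, 34, 97, 23, 27]
  L1: h(97,34)=(97*31+34)%997=50 h(18,34)=(18*31+34)%997=592 h(97,23)=(97*31+23)%997=39 h(27,27)=(27*31+27)%997=864 -> [50, 592, 39, 864]
  L2: h(50,592)=(50*31+592)%997=148 h(39,864)=(39*31+864)%997=79 -> [148, 79]
  L3: h(148,79)=(148*31+79)%997=679 -> [679]
  root = 679 != target 691
Candidate D: set leaf[1] = 46 -> leaves = [73, 46, 18, 34, 97, 23, 27]
  L0: [73, 46, 18, 34, 97, 23, 27]
  L1: h(73,46)=(73*31+46)%997=315 h(18,34)=(18*31+34)%997=592 h(97,23)=(97*31+23)%997=39 h(27,27)=(27*31+27)%997=864 -> [315, 592, 39, 864]
  L2: h(315,592)=(315*31+592)%997=387 h(39,864)=(39*31+864)%997=79 -> [387, 79]
  L3: h(387,79)=(387*31+79)%997=112 -> [112]
  root = 112 != target 691
Candidate A produces the target root.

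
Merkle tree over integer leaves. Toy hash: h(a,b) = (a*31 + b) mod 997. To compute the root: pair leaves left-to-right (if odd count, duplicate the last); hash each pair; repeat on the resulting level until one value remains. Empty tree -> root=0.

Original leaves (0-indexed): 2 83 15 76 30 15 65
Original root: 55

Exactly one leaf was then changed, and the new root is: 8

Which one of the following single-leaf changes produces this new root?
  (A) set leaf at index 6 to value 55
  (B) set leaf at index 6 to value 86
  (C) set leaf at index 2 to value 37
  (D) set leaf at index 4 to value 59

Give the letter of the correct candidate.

Original leaves: [2, 83, 15, 76, 30, 15, 65]
Target new root: 8
Try each candidate change and compute the resulting root:
Candidate A: set leaf[6] = 55 -> leaves = [2, 83, 15, 76, 30, 15, 55]
  L0: [2, 83, 15, 76, 30, 15, 55]
  L1: h(2,83)=(2*31+83)%997=145 h(15,76)=(15*31+76)%997=541 h(30,15)=(30*31+15)%997=945 h(55,55)=(55*31+55)%997=763 -> [145, 541, 945, 763]
  L2: h(145,541)=(145*31+541)%997=51 h(945,763)=(945*31+763)%997=148 -> [51, 148]
  L3: h(51,148)=(51*31+148)%997=732 -> [732]
  root = 732 != target 8
Candidate B: set leaf[6] = 86 -> leaves = [2, 83, 15, 76, 30, 15, 86]
  L0: [2, 83, 15, 76, 30, 15, 86]
  L1: h(2,83)=(2*31+83)%997=145 h(15,76)=(15*31+76)%997=541 h(30,15)=(30*31+15)%997=945 h(86,86)=(86*31+86)%997=758 -> [145, 541, 945, 758]
  L2: h(145,541)=(145*31+541)%997=51 h(945,758)=(945*31+758)%997=143 -> [51, 143]
  L3: h(51,143)=(51*31+143)%997=727 -> [727]
  root = 727 != target 8
Candidate C: set leaf[2] = 37 -> leaves = [2, 83, 37, 76, 30, 15, 65]
  L0: [2, 83, 37, 76, 30, 15, 65]
  L1: h(2,83)=(2*31+83)%997=145 h(37,76)=(37*31+76)%997=226 h(30,15)=(30*31+15)%997=945 h(65,65)=(65*31+65)%997=86 -> [145, 226, 945, 86]
  L2: h(145,226)=(145*31+226)%997=733 h(945,86)=(945*31+86)%997=468 -> [733, 468]
  L3: h(733,468)=(733*31+468)%997=260 -> [260]
  root = 260 != target 8
Candidate D: set leaf[4] = 59 -> leaves = [2, 83, 15, 76, 59, 15, 65]
  L0: [2, 83, 15, 76, 59, 15, 65]
  L1: h(2,83)=(2*31+83)%997=145 h(15,76)=(15*31+76)%997=541 h(59,15)=(59*31+15)%997=847 h(65,65)=(65*31+65)%997=86 -> [145, 541, 847, 86]
  L2: h(145,541)=(145*31+541)%997=51 h(847,86)=(847*31+86)%997=421 -> [51, 421]
  L3: h(51,421)=(51*31+421)%997=8 -> [8]
  root = 8 == target 8  ** MATCH **
Candidate D produces the target root.

Answer: D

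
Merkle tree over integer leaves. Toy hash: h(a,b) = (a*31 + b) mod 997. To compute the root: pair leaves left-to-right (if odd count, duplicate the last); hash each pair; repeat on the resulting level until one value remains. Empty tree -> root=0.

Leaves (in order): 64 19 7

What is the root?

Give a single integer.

L0: [64, 19, 7]
L1: h(64,19)=(64*31+19)%997=9 h(7,7)=(7*31+7)%997=224 -> [9, 224]
L2: h(9,224)=(9*31+224)%997=503 -> [503]

Answer: 503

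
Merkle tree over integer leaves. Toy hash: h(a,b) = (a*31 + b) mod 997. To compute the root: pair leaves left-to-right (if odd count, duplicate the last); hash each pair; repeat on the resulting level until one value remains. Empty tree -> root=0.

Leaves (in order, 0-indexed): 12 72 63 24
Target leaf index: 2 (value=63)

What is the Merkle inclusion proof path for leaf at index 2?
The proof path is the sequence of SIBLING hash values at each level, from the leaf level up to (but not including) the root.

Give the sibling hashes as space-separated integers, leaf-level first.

Answer: 24 444

Derivation:
L0 (leaves): [12, 72, 63, 24], target index=2
L1: h(12,72)=(12*31+72)%997=444 [pair 0] h(63,24)=(63*31+24)%997=980 [pair 1] -> [444, 980]
  Sibling for proof at L0: 24
L2: h(444,980)=(444*31+980)%997=786 [pair 0] -> [786]
  Sibling for proof at L1: 444
Root: 786
Proof path (sibling hashes from leaf to root): [24, 444]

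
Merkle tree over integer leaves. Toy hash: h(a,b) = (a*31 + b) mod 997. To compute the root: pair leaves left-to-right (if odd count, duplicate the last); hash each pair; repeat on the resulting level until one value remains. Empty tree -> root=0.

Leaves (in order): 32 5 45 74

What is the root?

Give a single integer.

L0: [32, 5, 45, 74]
L1: h(32,5)=(32*31+5)%997=0 h(45,74)=(45*31+74)%997=472 -> [0, 472]
L2: h(0,472)=(0*31+472)%997=472 -> [472]

Answer: 472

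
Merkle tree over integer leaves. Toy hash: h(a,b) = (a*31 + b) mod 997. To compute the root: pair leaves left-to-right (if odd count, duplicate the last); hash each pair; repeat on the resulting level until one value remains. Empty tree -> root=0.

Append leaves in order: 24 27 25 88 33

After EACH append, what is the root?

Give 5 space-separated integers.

Answer: 24 771 773 836 885

Derivation:
After append 24 (leaves=[24]):
  L0: [24]
  root=24
After append 27 (leaves=[24, 27]):
  L0: [24, 27]
  L1: h(24,27)=(24*31+27)%997=771 -> [771]
  root=771
After append 25 (leaves=[24, 27, 25]):
  L0: [24, 27, 25]
  L1: h(24,27)=(24*31+27)%997=771 h(25,25)=(25*31+25)%997=800 -> [771, 800]
  L2: h(771,800)=(771*31+800)%997=773 -> [773]
  root=773
After append 88 (leaves=[24, 27, 25, 88]):
  L0: [24, 27, 25, 88]
  L1: h(24,27)=(24*31+27)%997=771 h(25,88)=(25*31+88)%997=863 -> [771, 863]
  L2: h(771,863)=(771*31+863)%997=836 -> [836]
  root=836
After append 33 (leaves=[24, 27, 25, 88, 33]):
  L0: [24, 27, 25, 88, 33]
  L1: h(24,27)=(24*31+27)%997=771 h(25,88)=(25*31+88)%997=863 h(33,33)=(33*31+33)%997=59 -> [771, 863, 59]
  L2: h(771,863)=(771*31+863)%997=836 h(59,59)=(59*31+59)%997=891 -> [836, 891]
  L3: h(836,891)=(836*31+891)%997=885 -> [885]
  root=885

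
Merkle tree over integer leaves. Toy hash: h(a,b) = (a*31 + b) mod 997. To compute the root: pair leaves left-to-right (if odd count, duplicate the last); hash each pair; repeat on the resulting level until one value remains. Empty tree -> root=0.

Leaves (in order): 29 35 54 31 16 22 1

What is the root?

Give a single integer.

L0: [29, 35, 54, 31, 16, 22, 1]
L1: h(29,35)=(29*31+35)%997=934 h(54,31)=(54*31+31)%997=708 h(16,22)=(16*31+22)%997=518 h(1,1)=(1*31+1)%997=32 -> [934, 708, 518, 32]
L2: h(934,708)=(934*31+708)%997=749 h(518,32)=(518*31+32)%997=138 -> [749, 138]
L3: h(749,138)=(749*31+138)%997=426 -> [426]

Answer: 426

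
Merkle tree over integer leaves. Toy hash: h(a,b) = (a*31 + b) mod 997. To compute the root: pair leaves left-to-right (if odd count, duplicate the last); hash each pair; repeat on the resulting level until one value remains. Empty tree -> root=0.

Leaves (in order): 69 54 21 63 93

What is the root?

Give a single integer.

L0: [69, 54, 21, 63, 93]
L1: h(69,54)=(69*31+54)%997=199 h(21,63)=(21*31+63)%997=714 h(93,93)=(93*31+93)%997=982 -> [199, 714, 982]
L2: h(199,714)=(199*31+714)%997=901 h(982,982)=(982*31+982)%997=517 -> [901, 517]
L3: h(901,517)=(901*31+517)%997=532 -> [532]

Answer: 532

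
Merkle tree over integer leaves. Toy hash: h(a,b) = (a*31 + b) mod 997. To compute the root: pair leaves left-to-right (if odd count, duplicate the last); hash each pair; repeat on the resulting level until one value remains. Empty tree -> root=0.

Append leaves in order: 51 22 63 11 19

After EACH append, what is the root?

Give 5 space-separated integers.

Answer: 51 606 862 810 698

Derivation:
After append 51 (leaves=[51]):
  L0: [51]
  root=51
After append 22 (leaves=[51, 22]):
  L0: [51, 22]
  L1: h(51,22)=(51*31+22)%997=606 -> [606]
  root=606
After append 63 (leaves=[51, 22, 63]):
  L0: [51, 22, 63]
  L1: h(51,22)=(51*31+22)%997=606 h(63,63)=(63*31+63)%997=22 -> [606, 22]
  L2: h(606,22)=(606*31+22)%997=862 -> [862]
  root=862
After append 11 (leaves=[51, 22, 63, 11]):
  L0: [51, 22, 63, 11]
  L1: h(51,22)=(51*31+22)%997=606 h(63,11)=(63*31+11)%997=967 -> [606, 967]
  L2: h(606,967)=(606*31+967)%997=810 -> [810]
  root=810
After append 19 (leaves=[51, 22, 63, 11, 19]):
  L0: [51, 22, 63, 11, 19]
  L1: h(51,22)=(51*31+22)%997=606 h(63,11)=(63*31+11)%997=967 h(19,19)=(19*31+19)%997=608 -> [606, 967, 608]
  L2: h(606,967)=(606*31+967)%997=810 h(608,608)=(608*31+608)%997=513 -> [810, 513]
  L3: h(810,513)=(810*31+513)%997=698 -> [698]
  root=698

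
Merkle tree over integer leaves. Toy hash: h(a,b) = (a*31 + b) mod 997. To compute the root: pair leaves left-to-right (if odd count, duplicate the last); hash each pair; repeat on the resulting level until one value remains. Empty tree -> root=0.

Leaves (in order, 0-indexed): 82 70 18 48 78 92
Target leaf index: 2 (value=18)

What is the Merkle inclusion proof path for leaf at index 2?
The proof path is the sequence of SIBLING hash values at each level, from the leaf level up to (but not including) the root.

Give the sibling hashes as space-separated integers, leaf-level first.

L0 (leaves): [82, 70, 18, 48, 78, 92], target index=2
L1: h(82,70)=(82*31+70)%997=618 [pair 0] h(18,48)=(18*31+48)%997=606 [pair 1] h(78,92)=(78*31+92)%997=516 [pair 2] -> [618, 606, 516]
  Sibling for proof at L0: 48
L2: h(618,606)=(618*31+606)%997=821 [pair 0] h(516,516)=(516*31+516)%997=560 [pair 1] -> [821, 560]
  Sibling for proof at L1: 618
L3: h(821,560)=(821*31+560)%997=89 [pair 0] -> [89]
  Sibling for proof at L2: 560
Root: 89
Proof path (sibling hashes from leaf to root): [48, 618, 560]

Answer: 48 618 560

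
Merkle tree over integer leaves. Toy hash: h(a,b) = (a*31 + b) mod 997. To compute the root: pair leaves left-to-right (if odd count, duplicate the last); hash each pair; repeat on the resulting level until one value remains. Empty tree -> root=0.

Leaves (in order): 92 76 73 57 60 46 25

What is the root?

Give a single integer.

L0: [92, 76, 73, 57, 60, 46, 25]
L1: h(92,76)=(92*31+76)%997=934 h(73,57)=(73*31+57)%997=326 h(60,46)=(60*31+46)%997=909 h(25,25)=(25*31+25)%997=800 -> [934, 326, 909, 800]
L2: h(934,326)=(934*31+326)%997=367 h(909,800)=(909*31+800)%997=66 -> [367, 66]
L3: h(367,66)=(367*31+66)%997=476 -> [476]

Answer: 476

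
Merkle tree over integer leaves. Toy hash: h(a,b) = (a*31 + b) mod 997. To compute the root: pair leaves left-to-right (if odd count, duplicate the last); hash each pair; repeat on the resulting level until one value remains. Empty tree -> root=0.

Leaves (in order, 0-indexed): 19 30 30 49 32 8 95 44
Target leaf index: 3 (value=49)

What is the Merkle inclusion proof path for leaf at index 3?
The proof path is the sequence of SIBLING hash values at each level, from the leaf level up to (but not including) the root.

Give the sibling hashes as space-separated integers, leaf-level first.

Answer: 30 619 91

Derivation:
L0 (leaves): [19, 30, 30, 49, 32, 8, 95, 44], target index=3
L1: h(19,30)=(19*31+30)%997=619 [pair 0] h(30,49)=(30*31+49)%997=979 [pair 1] h(32,8)=(32*31+8)%997=3 [pair 2] h(95,44)=(95*31+44)%997=995 [pair 3] -> [619, 979, 3, 995]
  Sibling for proof at L0: 30
L2: h(619,979)=(619*31+979)%997=228 [pair 0] h(3,995)=(3*31+995)%997=91 [pair 1] -> [228, 91]
  Sibling for proof at L1: 619
L3: h(228,91)=(228*31+91)%997=180 [pair 0] -> [180]
  Sibling for proof at L2: 91
Root: 180
Proof path (sibling hashes from leaf to root): [30, 619, 91]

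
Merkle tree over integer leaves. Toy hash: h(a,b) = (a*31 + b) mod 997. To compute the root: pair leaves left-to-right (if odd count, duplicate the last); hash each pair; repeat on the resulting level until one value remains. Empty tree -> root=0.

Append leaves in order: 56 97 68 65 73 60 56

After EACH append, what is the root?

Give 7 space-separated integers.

After append 56 (leaves=[56]):
  L0: [56]
  root=56
After append 97 (leaves=[56, 97]):
  L0: [56, 97]
  L1: h(56,97)=(56*31+97)%997=836 -> [836]
  root=836
After append 68 (leaves=[56, 97, 68]):
  L0: [56, 97, 68]
  L1: h(56,97)=(56*31+97)%997=836 h(68,68)=(68*31+68)%997=182 -> [836, 182]
  L2: h(836,182)=(836*31+182)%997=176 -> [176]
  root=176
After append 65 (leaves=[56, 97, 68, 65]):
  L0: [56, 97, 68, 65]
  L1: h(56,97)=(56*31+97)%997=836 h(68,65)=(68*31+65)%997=179 -> [836, 179]
  L2: h(836,179)=(836*31+179)%997=173 -> [173]
  root=173
After append 73 (leaves=[56, 97, 68, 65, 73]):
  L0: [56, 97, 68, 65, 73]
  L1: h(56,97)=(56*31+97)%997=836 h(68,65)=(68*31+65)%997=179 h(73,73)=(73*31+73)%997=342 -> [836, 179, 342]
  L2: h(836,179)=(836*31+179)%997=173 h(342,342)=(342*31+342)%997=974 -> [173, 974]
  L3: h(173,974)=(173*31+974)%997=355 -> [355]
  root=355
After append 60 (leaves=[56, 97, 68, 65, 73, 60]):
  L0: [56, 97, 68, 65, 73, 60]
  L1: h(56,97)=(56*31+97)%997=836 h(68,65)=(68*31+65)%997=179 h(73,60)=(73*31+60)%997=329 -> [836, 179, 329]
  L2: h(836,179)=(836*31+179)%997=173 h(329,329)=(329*31+329)%997=558 -> [173, 558]
  L3: h(173,558)=(173*31+558)%997=936 -> [936]
  root=936
After append 56 (leaves=[56, 97, 68, 65, 73, 60, 56]):
  L0: [56, 97, 68, 65, 73, 60, 56]
  L1: h(56,97)=(56*31+97)%997=836 h(68,65)=(68*31+65)%997=179 h(73,60)=(73*31+60)%997=329 h(56,56)=(56*31+56)%997=795 -> [836, 179, 329, 795]
  L2: h(836,179)=(836*31+179)%997=173 h(329,795)=(329*31+795)%997=27 -> [173, 27]
  L3: h(173,27)=(173*31+27)%997=405 -> [405]
  root=405

Answer: 56 836 176 173 355 936 405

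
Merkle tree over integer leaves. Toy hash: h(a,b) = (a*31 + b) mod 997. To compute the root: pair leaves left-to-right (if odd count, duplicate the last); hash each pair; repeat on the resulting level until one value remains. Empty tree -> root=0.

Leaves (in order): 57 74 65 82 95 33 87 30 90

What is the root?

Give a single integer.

Answer: 795

Derivation:
L0: [57, 74, 65, 82, 95, 33, 87, 30, 90]
L1: h(57,74)=(57*31+74)%997=844 h(65,82)=(65*31+82)%997=103 h(95,33)=(95*31+33)%997=984 h(87,30)=(87*31+30)%997=733 h(90,90)=(90*31+90)%997=886 -> [844, 103, 984, 733, 886]
L2: h(844,103)=(844*31+103)%997=345 h(984,733)=(984*31+733)%997=330 h(886,886)=(886*31+886)%997=436 -> [345, 330, 436]
L3: h(345,330)=(345*31+330)%997=58 h(436,436)=(436*31+436)%997=991 -> [58, 991]
L4: h(58,991)=(58*31+991)%997=795 -> [795]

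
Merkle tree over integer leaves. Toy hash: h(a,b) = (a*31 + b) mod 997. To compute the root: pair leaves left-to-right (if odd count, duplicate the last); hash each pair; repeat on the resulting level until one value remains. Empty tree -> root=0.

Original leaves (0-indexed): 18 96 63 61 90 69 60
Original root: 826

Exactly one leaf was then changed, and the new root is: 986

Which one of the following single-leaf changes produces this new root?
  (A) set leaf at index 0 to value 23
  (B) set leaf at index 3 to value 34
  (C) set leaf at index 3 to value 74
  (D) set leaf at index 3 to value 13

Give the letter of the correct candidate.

Answer: B

Derivation:
Original leaves: [18, 96, 63, 61, 90, 69, 60]
Target new root: 986
Try each candidate change and compute the resulting root:
Candidate A: set leaf[0] = 23 -> leaves = [23, 96, 63, 61, 90, 69, 60]
  L0: [23, 96, 63, 61, 90, 69, 60]
  L1: h(23,96)=(23*31+96)%997=809 h(63,61)=(63*31+61)%997=20 h(90,69)=(90*31+69)%997=865 h(60,60)=(60*31+60)%997=923 -> [809, 20, 865, 923]
  L2: h(809,20)=(809*31+20)%997=174 h(865,923)=(865*31+923)%997=819 -> [174, 819]
  L3: h(174,819)=(174*31+819)%997=231 -> [231]
  root = 231 != target 986
Candidate B: set leaf[3] = 34 -> leaves = [18, 96, 63, 34, 90, 69, 60]
  L0: [18, 96, 63, 34, 90, 69, 60]
  L1: h(18,96)=(18*31+96)%997=654 h(63,34)=(63*31+34)%997=990 h(90,69)=(90*31+69)%997=865 h(60,60)=(60*31+60)%997=923 -> [654, 990, 865, 923]
  L2: h(654,990)=(654*31+990)%997=327 h(865,923)=(865*31+923)%997=819 -> [327, 819]
  L3: h(327,819)=(327*31+819)%997=986 -> [986]
  root = 986 == target 986  ** MATCH **
Candidate C: set leaf[3] = 74 -> leaves = [18, 96, 63, 74, 90, 69, 60]
  L0: [18, 96, 63, 74, 90, 69, 60]
  L1: h(18,96)=(18*31+96)%997=654 h(63,74)=(63*31+74)%997=33 h(90,69)=(90*31+69)%997=865 h(60,60)=(60*31+60)%997=923 -> [654, 33, 865, 923]
  L2: h(654,33)=(654*31+33)%997=367 h(865,923)=(865*31+923)%997=819 -> [367, 819]
  L3: h(367,819)=(367*31+819)%997=232 -> [232]
  root = 232 != target 986
Candidate D: set leaf[3] = 13 -> leaves = [18, 96, 63, 13, 90, 69, 60]
  L0: [18, 96, 63, 13, 90, 69, 60]
  L1: h(18,96)=(18*31+96)%997=654 h(63,13)=(63*31+13)%997=969 h(90,69)=(90*31+69)%997=865 h(60,60)=(60*31+60)%997=923 -> [654, 969, 865, 923]
  L2: h(654,969)=(654*31+969)%997=306 h(865,923)=(865*31+923)%997=819 -> [306, 819]
  L3: h(306,819)=(306*31+819)%997=335 -> [335]
  root = 335 != target 986
Candidate B produces the target root.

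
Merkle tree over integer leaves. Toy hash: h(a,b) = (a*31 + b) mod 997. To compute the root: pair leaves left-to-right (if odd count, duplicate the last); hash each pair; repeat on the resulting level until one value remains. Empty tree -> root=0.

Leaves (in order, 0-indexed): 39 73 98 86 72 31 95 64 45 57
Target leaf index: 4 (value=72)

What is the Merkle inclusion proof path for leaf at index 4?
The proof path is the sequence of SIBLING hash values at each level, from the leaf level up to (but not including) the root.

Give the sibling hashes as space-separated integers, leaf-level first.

L0 (leaves): [39, 73, 98, 86, 72, 31, 95, 64, 45, 57], target index=4
L1: h(39,73)=(39*31+73)%997=285 [pair 0] h(98,86)=(98*31+86)%997=133 [pair 1] h(72,31)=(72*31+31)%997=269 [pair 2] h(95,64)=(95*31+64)%997=18 [pair 3] h(45,57)=(45*31+57)%997=455 [pair 4] -> [285, 133, 269, 18, 455]
  Sibling for proof at L0: 31
L2: h(285,133)=(285*31+133)%997=992 [pair 0] h(269,18)=(269*31+18)%997=381 [pair 1] h(455,455)=(455*31+455)%997=602 [pair 2] -> [992, 381, 602]
  Sibling for proof at L1: 18
L3: h(992,381)=(992*31+381)%997=226 [pair 0] h(602,602)=(602*31+602)%997=321 [pair 1] -> [226, 321]
  Sibling for proof at L2: 992
L4: h(226,321)=(226*31+321)%997=348 [pair 0] -> [348]
  Sibling for proof at L3: 321
Root: 348
Proof path (sibling hashes from leaf to root): [31, 18, 992, 321]

Answer: 31 18 992 321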